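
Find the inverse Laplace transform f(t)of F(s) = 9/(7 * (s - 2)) 9 * exp(2 * t)/7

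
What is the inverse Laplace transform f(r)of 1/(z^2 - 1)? sinh(r)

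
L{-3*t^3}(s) -18/s^4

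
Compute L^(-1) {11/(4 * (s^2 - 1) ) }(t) 11 * sinh(t) /4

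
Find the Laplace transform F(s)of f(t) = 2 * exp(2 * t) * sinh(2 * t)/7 4/(7 * s * (s - 4))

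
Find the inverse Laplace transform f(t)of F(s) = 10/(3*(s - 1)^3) 5*t^2*exp(t)/3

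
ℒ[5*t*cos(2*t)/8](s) 5*(s^2 - 4)/(8*(s^2 + 4)^2)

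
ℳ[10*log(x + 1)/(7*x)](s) -10*pi*csc(pi*s)/(7*s - 7)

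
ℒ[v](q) q^(-2)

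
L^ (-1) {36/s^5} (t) 3*t^4/2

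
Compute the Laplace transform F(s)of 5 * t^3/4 15/(2 * s^4)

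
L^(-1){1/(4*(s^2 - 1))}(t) sinh(t)/4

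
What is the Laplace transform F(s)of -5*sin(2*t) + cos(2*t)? s/(s^2 + 4) - 10/(s^2 + 4)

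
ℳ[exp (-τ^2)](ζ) gamma (ζ/2)/2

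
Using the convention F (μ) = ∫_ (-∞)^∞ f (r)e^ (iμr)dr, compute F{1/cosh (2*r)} pi/ (2*cosh (pi*μ/4))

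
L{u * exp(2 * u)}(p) (p - 2)^(-2)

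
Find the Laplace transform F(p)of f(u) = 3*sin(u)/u 3*atan(1/p)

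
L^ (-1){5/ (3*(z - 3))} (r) 5*exp (3*r)/3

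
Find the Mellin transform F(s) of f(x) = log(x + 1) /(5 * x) -pi * csc(pi * s) /(5 * s - 5) 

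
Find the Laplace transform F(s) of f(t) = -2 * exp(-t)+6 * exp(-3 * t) 6/(s+3)-2/(s+1) 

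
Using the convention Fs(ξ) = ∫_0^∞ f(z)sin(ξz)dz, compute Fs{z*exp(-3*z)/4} 3*ξ/(2*(ξ^2+9)^2)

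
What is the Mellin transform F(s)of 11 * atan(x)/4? -11 * pi * sec(pi * s/2)/(8 * s)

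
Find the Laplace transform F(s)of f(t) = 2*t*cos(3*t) 2*(s^2 - 9)/(s^2+9)^2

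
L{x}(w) w^(-2)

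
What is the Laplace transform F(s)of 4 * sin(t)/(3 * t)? 4 * atan(1/s)/3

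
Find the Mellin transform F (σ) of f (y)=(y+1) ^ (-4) gamma (σ)*gamma (4 - σ) /6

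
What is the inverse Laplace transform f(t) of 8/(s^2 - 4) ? 4*sinh(2*t) 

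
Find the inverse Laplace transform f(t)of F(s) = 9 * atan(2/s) 9 * sin(2 * t)/t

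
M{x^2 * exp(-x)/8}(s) gamma(s + 2)/8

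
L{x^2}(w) 2/w^3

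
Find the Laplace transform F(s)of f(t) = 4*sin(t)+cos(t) 4/(s^2+1)+s/(s^2+1)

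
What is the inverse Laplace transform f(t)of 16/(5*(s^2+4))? 8*sin(2*t)/5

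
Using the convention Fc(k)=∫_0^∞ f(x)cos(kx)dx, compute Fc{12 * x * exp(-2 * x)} 12 * (4 - k^2)/(k^2+4)^2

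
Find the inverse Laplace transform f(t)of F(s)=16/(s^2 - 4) 8*sinh(2*t)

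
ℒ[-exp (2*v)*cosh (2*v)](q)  (2 - q)/ (q*(q - 4))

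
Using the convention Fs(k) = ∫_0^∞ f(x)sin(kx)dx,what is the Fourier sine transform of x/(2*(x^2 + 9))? pi*exp(-3*k)/4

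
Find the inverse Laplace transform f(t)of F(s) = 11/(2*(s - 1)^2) 11*t*exp(t)/2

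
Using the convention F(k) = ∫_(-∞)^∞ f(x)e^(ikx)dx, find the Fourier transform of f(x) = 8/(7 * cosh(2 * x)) 4 * pi/(7 * cosh(pi * k/4))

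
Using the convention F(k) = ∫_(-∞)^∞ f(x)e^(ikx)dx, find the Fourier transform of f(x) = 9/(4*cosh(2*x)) 9*pi/(8*cosh(pi*k/4))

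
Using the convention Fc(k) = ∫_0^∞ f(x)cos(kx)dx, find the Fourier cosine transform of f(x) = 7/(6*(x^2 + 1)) 7*pi*exp(-k)/12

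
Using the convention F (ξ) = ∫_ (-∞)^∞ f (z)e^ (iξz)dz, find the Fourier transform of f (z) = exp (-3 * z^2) sqrt (3) * sqrt (pi) * exp (-ξ^2/12)/3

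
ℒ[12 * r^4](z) 288/z^5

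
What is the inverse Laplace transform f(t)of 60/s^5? 5 * t^4/2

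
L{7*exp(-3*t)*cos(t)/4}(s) 7*(s+3)/(4*((s+3)^2+1))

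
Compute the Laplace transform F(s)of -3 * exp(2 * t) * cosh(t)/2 3 * (2 - s)/(2 * ((s - 2)^2 - 1))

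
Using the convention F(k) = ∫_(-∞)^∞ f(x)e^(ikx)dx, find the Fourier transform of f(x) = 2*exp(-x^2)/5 2*sqrt(pi)*exp(-k^2/4)/5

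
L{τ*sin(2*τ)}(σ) 4*σ/(σ^2 + 4)^2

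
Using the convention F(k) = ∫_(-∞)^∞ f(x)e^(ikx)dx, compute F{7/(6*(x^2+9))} 7*pi*exp(-3*Abs(k))/18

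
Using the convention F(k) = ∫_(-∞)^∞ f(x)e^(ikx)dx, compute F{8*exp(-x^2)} 8*sqrt(pi)*exp(-k^2/4)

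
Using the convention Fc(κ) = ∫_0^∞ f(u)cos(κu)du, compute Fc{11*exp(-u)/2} 11/(2*(κ^2 + 1))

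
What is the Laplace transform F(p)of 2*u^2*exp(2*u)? 4/(p - 2)^3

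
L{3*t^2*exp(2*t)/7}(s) 6/(7*(s - 2)^3)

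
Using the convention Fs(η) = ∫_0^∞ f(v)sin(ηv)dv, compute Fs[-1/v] -pi/2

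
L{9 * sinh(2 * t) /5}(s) 18/(5 * (s^2 - 4) ) 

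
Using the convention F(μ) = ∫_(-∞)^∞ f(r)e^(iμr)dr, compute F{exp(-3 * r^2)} sqrt(3) * sqrt(pi) * exp(-μ^2/12)/3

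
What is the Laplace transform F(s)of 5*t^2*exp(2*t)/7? 10/(7*(s - 2)^3)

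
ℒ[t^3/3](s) 2/s^4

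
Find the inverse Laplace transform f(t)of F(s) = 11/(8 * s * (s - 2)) 11 * exp(t) * sinh(t)/8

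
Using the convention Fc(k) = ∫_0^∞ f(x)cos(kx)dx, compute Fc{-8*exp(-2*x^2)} -2*sqrt(2)*sqrt(pi)*exp(-k^2/8)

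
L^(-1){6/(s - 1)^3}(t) 3*t^2*exp(t)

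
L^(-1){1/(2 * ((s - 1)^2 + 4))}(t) exp(t) * sin(2 * t)/4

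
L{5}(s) 5/s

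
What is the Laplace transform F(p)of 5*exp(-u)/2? 5/(2*(p + 1))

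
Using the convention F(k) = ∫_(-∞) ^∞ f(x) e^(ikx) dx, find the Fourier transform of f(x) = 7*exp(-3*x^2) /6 7*sqrt(3)*sqrt(pi)*exp(-k^2/12) /18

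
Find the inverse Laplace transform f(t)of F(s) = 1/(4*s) 1/4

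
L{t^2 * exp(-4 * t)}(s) 2/(s + 4)^3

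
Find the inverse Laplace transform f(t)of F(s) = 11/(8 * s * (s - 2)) 11 * exp(t) * sinh(t)/8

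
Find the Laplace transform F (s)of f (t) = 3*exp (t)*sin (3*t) 9/ ( (s - 1)^2 + 9)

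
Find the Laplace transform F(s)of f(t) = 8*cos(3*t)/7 8*s/(7*(s^2 + 9))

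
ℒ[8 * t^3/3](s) 16/s^4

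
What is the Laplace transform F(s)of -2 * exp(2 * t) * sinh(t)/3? -2/(3 * (s - 2)^2 - 3)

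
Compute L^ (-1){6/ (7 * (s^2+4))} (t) 3 * sin (2 * t)/7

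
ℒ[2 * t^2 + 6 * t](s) 6/s^2 + 4/s^3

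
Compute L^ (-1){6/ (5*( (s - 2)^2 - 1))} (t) 6*exp (2*t)*sinh (t)/5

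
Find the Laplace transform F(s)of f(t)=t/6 1/(6*s^2)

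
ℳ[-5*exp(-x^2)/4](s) -5*gamma(s/2)/8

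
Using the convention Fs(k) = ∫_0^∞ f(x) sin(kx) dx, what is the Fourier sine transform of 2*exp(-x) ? 2*k/(k^2 + 1) 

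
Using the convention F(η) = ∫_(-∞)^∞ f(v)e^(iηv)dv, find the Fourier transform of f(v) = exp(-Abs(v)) 2/(η^2 + 1)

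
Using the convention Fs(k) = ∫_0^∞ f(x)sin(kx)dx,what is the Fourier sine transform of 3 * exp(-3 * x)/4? 3 * k/(4 * (k^2 + 9))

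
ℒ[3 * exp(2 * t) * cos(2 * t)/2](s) 3 * (s - 2)/(2 * ((s - 2)^2+4))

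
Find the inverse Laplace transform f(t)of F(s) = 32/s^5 4 * t^4/3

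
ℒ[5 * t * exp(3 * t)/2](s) 5/(2 * (s - 3)^2)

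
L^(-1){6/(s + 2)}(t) 6*exp(-2*t)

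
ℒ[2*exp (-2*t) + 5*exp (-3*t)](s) 2/ (s + 2) + 5/ (s + 3) 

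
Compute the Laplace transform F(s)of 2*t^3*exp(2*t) 12/(s - 2)^4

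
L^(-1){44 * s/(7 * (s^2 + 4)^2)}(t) 11 * t * sin(2 * t)/7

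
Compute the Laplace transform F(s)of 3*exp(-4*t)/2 3/(2*(s + 4))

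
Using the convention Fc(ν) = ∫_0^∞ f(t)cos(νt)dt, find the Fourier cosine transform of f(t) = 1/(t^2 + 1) pi*exp(-ν)/2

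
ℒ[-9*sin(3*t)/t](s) -9*atan(3/s)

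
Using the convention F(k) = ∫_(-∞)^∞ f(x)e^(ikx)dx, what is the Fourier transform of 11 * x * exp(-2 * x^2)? 11 * sqrt(2) * I * sqrt(pi) * k * exp(-k^2/8)/8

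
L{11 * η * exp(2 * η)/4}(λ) 11/(4 * (λ - 2)^2)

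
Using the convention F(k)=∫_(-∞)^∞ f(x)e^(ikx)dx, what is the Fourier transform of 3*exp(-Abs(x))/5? 6/(5*(k^2 + 1))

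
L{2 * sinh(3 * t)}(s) 6/(s^2-9)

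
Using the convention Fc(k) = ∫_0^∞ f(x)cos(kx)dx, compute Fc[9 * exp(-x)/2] 9/(2 * (k^2 + 1))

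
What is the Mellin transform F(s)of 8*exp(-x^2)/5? 4*gamma(s/2)/5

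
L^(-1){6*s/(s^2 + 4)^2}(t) 3*t*sin(2*t)/2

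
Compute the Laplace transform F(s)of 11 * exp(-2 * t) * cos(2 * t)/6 11 * (s + 2)/(6 * ((s + 2)^2 + 4))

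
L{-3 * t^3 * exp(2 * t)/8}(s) -9/(4 * (s - 2)^4)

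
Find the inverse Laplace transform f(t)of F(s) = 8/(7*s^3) 4*t^2/7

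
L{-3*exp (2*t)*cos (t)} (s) 3*(2 - s)/ ( (s - 2)^2 + 1)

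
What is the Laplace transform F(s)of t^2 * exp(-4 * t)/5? 2/(5 * (s + 4)^3)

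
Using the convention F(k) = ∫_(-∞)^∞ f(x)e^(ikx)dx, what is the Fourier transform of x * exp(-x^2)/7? I * sqrt(pi) * k * exp(-k^2/4)/14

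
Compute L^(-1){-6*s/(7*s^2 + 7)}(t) -6*cos(t)/7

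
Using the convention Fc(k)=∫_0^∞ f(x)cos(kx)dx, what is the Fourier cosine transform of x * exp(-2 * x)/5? (4 - k^2)/(5 * (k^2 + 4)^2)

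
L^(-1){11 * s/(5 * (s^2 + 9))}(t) 11 * cos(3 * t)/5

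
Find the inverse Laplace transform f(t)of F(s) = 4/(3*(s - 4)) 4*exp(4*t)/3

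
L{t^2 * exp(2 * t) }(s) 2/(s - 2) ^3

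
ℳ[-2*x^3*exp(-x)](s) -2*gamma(s + 3)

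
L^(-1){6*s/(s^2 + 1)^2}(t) 3*t*sin(t)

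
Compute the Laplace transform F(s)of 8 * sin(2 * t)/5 16/(5 * (s^2+4))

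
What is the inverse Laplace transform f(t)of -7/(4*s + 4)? -7*exp(-t)/4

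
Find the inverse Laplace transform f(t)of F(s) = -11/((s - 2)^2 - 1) -11*exp(2*t)*sinh(t)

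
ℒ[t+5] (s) s^ (-2)+5/s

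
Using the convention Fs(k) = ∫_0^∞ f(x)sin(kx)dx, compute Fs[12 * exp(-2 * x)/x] 12 * atan(k/2)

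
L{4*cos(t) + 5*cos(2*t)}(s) 4*s/(s^2 + 1) + 5*s/(s^2 + 4)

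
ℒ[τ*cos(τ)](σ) (σ^2-1) /(σ^2 + 1) ^2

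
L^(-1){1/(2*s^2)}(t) t/2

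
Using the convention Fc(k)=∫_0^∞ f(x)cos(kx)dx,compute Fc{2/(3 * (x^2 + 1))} pi * exp(-k)/3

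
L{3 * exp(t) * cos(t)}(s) 3 * (s - 1)/((s - 1)^2 + 1)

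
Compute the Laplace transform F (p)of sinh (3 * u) 3/ (p^2 - 9)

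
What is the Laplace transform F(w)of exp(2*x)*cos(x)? (w - 2)/((w - 2)^2+1)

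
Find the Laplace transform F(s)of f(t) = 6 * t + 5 6/s^2 + 5/s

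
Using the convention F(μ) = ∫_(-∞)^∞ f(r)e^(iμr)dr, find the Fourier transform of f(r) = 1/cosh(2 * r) pi/(2 * cosh(pi * μ/4))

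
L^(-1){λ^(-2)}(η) η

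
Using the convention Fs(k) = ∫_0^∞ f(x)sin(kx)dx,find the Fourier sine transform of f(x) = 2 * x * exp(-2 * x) 8 * k/(k^2 + 4)^2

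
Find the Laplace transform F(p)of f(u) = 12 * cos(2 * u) 12 * p/(p^2+4)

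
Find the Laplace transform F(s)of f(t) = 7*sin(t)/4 7/(4*(s^2+1))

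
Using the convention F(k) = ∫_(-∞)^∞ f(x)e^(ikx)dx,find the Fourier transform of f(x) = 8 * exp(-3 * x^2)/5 8 * sqrt(3) * sqrt(pi) * exp(-k^2/12)/15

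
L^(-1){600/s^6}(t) 5 * t^5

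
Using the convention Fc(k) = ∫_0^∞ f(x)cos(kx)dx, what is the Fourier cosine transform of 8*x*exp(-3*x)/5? 8*(9 - k^2)/(5*(k^2 + 9)^2)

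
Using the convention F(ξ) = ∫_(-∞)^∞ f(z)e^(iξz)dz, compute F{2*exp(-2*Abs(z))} 8/(ξ^2+4)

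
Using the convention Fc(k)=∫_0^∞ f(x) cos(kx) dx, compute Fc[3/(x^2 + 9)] pi * exp(-3 * k) /2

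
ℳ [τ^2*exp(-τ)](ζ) gamma(ζ + 2)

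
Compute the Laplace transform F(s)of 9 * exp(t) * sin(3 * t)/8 27/(8 * ((s - 1)^2+9))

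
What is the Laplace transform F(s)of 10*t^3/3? 20/s^4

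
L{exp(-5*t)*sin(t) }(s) 1/((s + 5) ^2 + 1) 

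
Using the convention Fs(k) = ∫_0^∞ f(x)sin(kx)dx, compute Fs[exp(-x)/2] k/(2*(k^2 + 1))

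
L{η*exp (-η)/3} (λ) 1/ (3*(λ + 1)^2)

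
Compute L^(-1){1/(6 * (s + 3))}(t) exp(-3 * t)/6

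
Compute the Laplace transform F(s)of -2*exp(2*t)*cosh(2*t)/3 2*(2 - s)/(3*s*(s - 4))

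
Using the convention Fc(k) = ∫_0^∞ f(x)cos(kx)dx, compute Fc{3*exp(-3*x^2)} sqrt(3)*sqrt(pi)*exp(-k^2/12)/2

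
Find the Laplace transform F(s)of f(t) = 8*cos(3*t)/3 8*s/(3*(s^2 + 9))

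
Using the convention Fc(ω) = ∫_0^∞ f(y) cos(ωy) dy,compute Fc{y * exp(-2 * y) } (4 - ω^2) /(ω^2 + 4) ^2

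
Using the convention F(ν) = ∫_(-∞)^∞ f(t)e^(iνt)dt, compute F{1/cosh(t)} pi/cosh(pi * ν/2)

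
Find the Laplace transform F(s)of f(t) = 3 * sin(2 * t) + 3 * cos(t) 6/(s^2 + 4) + 3 * s/(s^2 + 1)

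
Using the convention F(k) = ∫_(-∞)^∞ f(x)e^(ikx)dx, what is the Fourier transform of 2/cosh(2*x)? pi/cosh(pi*k/4)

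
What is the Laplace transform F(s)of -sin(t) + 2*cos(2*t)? 2*s/(s^2 + 4) - 1/(s^2 + 1)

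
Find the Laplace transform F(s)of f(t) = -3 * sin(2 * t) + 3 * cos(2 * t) 3 * s/(s^2 + 4) - 6/(s^2 + 4)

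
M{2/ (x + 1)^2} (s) -2*pi*(s - 1)/sin (pi*s)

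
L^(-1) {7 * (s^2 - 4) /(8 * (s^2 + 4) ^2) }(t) 7 * t * cos(2 * t) /8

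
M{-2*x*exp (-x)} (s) -2*gamma (s + 1)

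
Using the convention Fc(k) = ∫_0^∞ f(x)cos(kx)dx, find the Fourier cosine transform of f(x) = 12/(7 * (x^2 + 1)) 6 * pi * exp(-k)/7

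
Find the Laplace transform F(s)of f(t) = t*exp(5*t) (s - 5)^(-2)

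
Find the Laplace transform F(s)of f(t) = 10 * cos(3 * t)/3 10 * s/(3 * (s^2 + 9))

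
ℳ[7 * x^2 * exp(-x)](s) 7 * gamma(s + 2) 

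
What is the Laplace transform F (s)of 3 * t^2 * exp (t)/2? 3/ (s - 1)^3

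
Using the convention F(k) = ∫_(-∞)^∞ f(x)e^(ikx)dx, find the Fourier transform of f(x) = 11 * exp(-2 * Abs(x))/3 44/(3 * (k^2 + 4))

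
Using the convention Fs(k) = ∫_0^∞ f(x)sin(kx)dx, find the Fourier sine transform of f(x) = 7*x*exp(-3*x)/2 21*k/(k^2 + 9)^2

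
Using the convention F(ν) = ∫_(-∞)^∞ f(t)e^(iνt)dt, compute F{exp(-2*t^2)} sqrt(2)*sqrt(pi)*exp(-ν^2/8)/2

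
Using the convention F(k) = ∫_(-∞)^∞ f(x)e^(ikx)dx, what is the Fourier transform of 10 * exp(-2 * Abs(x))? 40/(k^2+4)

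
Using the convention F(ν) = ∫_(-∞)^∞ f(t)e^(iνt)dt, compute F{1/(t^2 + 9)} pi * exp(-3 * Abs(ν))/3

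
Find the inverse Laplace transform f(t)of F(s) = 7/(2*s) 7/2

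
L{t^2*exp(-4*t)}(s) 2/(s + 4)^3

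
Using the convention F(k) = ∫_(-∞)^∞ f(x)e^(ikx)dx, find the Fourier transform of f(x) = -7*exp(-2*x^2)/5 -7*sqrt(2)*sqrt(pi)*exp(-k^2/8)/10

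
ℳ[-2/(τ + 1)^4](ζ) pi*(ζ - 3)*(ζ - 2)*(ζ - 1)/(3*sin(pi*ζ))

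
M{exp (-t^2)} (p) gamma (p/2)/2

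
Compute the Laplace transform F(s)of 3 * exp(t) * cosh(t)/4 3 * (s - 1)/(4 * s * (s - 2))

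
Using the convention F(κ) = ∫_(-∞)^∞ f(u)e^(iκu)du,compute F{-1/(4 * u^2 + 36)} -pi * exp(-3 * Abs(κ))/12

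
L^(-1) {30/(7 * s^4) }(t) 5 * t^3/7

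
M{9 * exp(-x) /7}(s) 9 * gamma(s) /7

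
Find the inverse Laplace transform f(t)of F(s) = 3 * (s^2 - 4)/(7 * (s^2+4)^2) 3 * t * cos(2 * t)/7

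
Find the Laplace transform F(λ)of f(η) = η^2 2/λ^3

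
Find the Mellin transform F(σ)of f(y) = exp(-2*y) gamma(σ)/2^σ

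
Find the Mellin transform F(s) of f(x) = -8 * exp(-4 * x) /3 -2^(3 - 2 * s) * gamma(s) /3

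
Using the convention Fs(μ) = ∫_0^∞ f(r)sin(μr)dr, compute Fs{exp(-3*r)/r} atan(μ/3)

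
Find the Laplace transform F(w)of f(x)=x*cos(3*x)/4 (w^2 - 9)/(4*(w^2 + 9)^2)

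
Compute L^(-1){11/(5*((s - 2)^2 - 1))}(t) 11*exp(2*t)*sinh(t)/5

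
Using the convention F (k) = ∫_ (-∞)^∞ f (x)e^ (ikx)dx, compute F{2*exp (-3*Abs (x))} 12/ (k^2 + 9)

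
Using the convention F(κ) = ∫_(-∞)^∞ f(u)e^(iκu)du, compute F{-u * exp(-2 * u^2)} -sqrt(2) * I * sqrt(pi) * κ * exp(-κ^2/8)/8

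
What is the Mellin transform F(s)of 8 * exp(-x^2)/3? 4 * gamma(s/2)/3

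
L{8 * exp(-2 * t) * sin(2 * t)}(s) 16/((s + 2)^2 + 4)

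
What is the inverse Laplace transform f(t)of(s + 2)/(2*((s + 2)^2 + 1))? exp(-2*t)*cos(t)/2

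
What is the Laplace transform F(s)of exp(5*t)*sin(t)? 1/((s - 5)^2 + 1)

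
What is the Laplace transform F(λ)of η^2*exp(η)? 2/(λ - 1)^3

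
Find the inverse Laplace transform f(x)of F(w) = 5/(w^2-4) 5*sinh(2*x)/2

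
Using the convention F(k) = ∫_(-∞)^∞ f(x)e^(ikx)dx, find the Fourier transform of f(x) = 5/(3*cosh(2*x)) 5*pi/(6*cosh(pi*k/4))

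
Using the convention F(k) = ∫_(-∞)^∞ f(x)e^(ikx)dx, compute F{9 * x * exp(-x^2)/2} 9 * I * sqrt(pi) * k * exp(-k^2/4)/4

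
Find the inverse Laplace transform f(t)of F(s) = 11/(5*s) 11/5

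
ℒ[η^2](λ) 2/λ^3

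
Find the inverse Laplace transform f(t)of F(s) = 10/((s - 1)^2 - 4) 5*exp(t)*sinh(2*t)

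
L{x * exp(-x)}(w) (w + 1)^(-2)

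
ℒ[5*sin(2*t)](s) 10/(s^2 + 4)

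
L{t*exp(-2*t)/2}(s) 1/(2*(s + 2)^2)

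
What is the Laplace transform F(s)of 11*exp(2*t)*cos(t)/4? 11*(s - 2)/(4*((s - 2)^2 + 1))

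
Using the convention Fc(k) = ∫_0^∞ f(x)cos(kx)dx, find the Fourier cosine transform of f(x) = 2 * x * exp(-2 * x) 2 * (4 - k^2)/(k^2 + 4)^2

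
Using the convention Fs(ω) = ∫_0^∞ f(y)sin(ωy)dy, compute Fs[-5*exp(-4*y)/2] -5*ω/(2*ω^2+32)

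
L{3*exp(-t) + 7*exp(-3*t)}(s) 7/(s + 3) + 3/(s + 1)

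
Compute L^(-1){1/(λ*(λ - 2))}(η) exp(η)*sinh(η)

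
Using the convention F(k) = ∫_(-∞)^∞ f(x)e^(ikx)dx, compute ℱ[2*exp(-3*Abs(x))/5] 12/(5*(k^2 + 9))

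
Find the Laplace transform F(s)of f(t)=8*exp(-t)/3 8/(3*(s + 1))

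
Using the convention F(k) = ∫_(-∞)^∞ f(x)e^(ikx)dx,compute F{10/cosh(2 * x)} 5 * pi/cosh(pi * k/4)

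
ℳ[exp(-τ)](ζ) gamma(ζ)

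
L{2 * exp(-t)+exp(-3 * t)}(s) 2/(s+1)+1/(s+3)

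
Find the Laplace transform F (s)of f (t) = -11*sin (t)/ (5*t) -11*atan (1/s)/5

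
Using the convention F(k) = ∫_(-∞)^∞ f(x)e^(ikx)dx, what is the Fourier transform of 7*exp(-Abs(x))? 14/(k^2 + 1)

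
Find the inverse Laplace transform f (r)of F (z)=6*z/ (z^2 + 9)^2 r*sin (3*r)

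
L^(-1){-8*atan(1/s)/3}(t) -8*sin(t)/(3*t)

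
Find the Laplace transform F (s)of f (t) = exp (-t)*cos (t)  (s + 1)/ ( (s + 1)^2 + 1)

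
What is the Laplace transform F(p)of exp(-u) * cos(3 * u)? (p+1)/((p+1)^2+9)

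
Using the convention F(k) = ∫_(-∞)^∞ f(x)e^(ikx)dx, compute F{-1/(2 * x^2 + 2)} -pi * exp(-Abs(k))/2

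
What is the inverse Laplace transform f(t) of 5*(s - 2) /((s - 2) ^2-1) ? 5*exp(2*t)*cosh(t) 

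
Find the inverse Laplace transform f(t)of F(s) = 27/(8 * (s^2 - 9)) 9 * sinh(3 * t)/8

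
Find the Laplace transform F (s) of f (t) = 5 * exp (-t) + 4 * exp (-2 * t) 4/ (s + 2) + 5/ (s + 1) 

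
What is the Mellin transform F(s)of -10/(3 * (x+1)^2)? 10 * pi * (s - 1)/(3 * sin(pi * s))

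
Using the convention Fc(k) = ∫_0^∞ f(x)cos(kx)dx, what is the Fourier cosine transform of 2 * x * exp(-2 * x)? 2 * (4 - k^2)/(k^2 + 4)^2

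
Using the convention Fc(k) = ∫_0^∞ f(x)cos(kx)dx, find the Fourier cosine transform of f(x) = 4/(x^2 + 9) 2*pi*exp(-3*k)/3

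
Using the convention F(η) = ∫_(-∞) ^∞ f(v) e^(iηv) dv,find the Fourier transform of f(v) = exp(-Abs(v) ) 2/(η^2 + 1) 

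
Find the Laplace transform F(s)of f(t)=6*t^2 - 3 12/s^3 - 3/s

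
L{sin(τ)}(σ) 1/(σ^2+1)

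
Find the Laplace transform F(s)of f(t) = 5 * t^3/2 15/s^4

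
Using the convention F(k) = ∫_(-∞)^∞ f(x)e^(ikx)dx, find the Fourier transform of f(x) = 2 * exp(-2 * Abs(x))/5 8/(5 * (k^2 + 4))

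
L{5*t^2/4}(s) 5/(2*s^3)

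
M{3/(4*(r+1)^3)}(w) 3*pi*(w - 2)*(w - 1)/(8*sin(pi*w))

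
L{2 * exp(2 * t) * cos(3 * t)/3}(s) 2 * (s - 2)/(3 * ((s - 2)^2 + 9))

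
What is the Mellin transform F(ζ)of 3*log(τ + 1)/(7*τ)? -3*pi*csc(pi*ζ)/(7*ζ - 7)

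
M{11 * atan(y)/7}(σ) -11 * pi * sec(pi * σ/2)/(14 * σ)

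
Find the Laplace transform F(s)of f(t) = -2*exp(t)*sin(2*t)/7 -4/(7*(s - 1)^2 + 28)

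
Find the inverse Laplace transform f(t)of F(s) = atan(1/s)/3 sin(t)/(3*t)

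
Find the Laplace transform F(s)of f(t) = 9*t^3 54/s^4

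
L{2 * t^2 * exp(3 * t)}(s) 4/(s - 3)^3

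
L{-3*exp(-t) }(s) -3/(s+1) 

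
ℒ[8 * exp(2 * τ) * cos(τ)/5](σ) 8 * (σ - 2)/(5 * ((σ - 2)^2 + 1))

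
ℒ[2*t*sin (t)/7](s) 4*s/ (7*(s^2 + 1)^2)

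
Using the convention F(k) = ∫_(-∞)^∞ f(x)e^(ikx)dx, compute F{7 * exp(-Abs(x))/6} 7/(3 * (k^2 + 1))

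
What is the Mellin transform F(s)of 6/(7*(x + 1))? 6*pi*csc(pi*s)/7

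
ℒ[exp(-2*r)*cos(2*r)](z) (z + 2)/((z + 2)^2 + 4)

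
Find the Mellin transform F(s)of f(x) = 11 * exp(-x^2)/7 11 * gamma(s/2)/14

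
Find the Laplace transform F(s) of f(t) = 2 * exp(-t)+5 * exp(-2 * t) 5/(s+2)+2/(s+1) 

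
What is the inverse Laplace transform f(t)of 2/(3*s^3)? t^2/3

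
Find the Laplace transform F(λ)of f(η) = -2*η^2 -4/λ^3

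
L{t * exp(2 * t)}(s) (s - 2)^(-2)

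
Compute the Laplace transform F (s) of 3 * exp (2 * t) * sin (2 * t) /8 3/ (4 * ( (s - 2) ^2 + 4) ) 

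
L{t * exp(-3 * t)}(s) (s + 3)^(-2)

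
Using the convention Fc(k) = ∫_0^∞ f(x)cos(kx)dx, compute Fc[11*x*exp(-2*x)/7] 11*(4 - k^2)/(7*(k^2 + 4)^2)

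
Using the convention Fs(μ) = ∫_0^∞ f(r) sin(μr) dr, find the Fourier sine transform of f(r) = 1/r pi/2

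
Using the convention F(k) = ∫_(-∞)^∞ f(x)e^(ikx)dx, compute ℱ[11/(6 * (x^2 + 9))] 11 * pi * exp(-3 * Abs(k))/18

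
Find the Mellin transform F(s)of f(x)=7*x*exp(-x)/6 7*gamma(s + 1)/6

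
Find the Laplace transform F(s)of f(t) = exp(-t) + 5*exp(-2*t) 5/(s + 2) + 1/(s + 1)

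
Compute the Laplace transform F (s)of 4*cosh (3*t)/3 4*s/ (3*(s^2 - 9))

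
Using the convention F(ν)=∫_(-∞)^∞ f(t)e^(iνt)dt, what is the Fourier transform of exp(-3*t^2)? sqrt(3)*sqrt(pi)*exp(-ν^2/12)/3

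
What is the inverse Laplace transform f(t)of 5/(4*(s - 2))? 5*exp(2*t)/4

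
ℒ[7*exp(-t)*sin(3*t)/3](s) 7/((s + 1)^2 + 9)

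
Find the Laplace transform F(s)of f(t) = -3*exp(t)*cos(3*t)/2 3*(1 - s)/(2*((s - 1)^2+9))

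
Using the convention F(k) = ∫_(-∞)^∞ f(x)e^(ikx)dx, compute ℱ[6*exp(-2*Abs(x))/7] 24/(7*(k^2 + 4))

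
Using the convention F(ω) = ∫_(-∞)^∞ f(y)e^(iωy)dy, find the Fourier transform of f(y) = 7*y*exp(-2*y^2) 7*sqrt(2)*I*sqrt(pi)*ω*exp(-ω^2/8)/8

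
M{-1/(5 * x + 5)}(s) -pi * csc(pi * s)/5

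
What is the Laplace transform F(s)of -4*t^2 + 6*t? 6/s^2-8/s^3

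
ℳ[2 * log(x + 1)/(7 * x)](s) -2 * pi * csc(pi * s)/(7 * s - 7)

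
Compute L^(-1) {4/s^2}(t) 4*t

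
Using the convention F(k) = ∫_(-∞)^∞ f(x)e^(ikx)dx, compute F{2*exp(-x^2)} 2*sqrt(pi)*exp(-k^2/4)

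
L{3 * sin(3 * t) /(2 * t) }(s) 3 * atan(3/s) /2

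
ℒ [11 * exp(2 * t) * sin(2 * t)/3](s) 22/(3 * ((s - 2)^2 + 4))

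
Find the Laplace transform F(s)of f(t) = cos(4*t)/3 s/(3*(s^2+16))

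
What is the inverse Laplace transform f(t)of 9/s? 9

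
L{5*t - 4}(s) 5/s^2 - 4/s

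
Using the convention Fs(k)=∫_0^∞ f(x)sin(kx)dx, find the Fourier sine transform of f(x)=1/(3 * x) pi/6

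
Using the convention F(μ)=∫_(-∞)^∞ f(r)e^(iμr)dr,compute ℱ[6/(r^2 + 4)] 3*pi*exp(-2*Abs(μ))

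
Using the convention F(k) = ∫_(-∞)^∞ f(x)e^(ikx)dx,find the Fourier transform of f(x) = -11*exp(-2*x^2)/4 -11*sqrt(2)*sqrt(pi)*exp(-k^2/8)/8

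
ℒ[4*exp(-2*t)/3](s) 4/(3*(s + 2))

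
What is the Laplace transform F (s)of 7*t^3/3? 14/s^4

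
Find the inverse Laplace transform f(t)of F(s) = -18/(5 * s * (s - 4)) -9 * exp(2 * t) * sinh(2 * t)/5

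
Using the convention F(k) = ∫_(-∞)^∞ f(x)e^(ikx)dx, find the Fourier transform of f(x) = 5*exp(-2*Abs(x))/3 20/(3*(k^2 + 4))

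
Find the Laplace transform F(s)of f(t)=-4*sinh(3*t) -12/(s^2-9)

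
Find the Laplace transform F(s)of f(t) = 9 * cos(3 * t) 9 * s/(s^2 + 9)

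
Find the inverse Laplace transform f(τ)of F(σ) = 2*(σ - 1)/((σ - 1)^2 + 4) 2*exp(τ)*cos(2*τ)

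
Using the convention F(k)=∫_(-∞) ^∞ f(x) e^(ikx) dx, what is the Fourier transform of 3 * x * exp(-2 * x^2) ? 3 * sqrt(2) * I * sqrt(pi) * k * exp(-k^2/8) /8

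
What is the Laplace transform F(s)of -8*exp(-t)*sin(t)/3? -8/(3*(s + 1)^2 + 3)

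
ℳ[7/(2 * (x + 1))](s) 7 * pi * csc(pi * s)/2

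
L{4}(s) 4/s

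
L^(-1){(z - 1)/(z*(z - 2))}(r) exp(r)*cosh(r)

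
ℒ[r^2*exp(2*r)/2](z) (z - 2)^(-3)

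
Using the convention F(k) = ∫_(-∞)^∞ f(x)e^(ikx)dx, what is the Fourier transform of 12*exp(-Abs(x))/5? 24/(5*(k^2 + 1))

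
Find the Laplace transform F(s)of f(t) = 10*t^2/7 20/(7*s^3)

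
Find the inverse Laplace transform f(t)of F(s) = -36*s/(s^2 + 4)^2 -9*t*sin(2*t)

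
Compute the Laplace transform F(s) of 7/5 7/(5*s) 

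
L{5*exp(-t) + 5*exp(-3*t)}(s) 5/(s + 3) + 5/(s + 1)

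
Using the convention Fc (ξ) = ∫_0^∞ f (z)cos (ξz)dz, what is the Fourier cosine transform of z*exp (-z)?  (1 - ξ^2)/ (ξ^2 + 1)^2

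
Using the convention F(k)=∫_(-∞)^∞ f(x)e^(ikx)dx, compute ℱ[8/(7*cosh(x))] 8*pi/(7*cosh(pi*k/2))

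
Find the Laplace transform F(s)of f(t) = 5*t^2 10/s^3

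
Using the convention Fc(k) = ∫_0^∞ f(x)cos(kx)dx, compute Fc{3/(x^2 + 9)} pi*exp(-3*k)/2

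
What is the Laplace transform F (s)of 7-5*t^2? 7/s - 10/s^3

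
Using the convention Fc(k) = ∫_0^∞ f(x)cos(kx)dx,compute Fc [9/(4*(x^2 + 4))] 9*pi*exp(-2*k)/16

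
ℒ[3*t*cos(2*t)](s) 3*(s^2 - 4)/(s^2 + 4)^2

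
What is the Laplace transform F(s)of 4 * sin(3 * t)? 12/(s^2 + 9)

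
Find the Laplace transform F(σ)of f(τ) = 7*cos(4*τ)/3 7*σ/(3*(σ^2 + 16))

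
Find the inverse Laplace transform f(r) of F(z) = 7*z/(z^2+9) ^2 7*r*sin(3*r) /6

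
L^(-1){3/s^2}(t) 3 * t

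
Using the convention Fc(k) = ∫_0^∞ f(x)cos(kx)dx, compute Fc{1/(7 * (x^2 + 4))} pi * exp(-2 * k)/28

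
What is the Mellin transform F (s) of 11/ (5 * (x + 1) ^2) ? -11 * pi * (s - 1) / (5 * sin (pi * s) ) 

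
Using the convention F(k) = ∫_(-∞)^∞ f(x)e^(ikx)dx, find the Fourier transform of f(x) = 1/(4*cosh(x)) pi/(4*cosh(pi*k/2))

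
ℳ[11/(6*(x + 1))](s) 11*pi*csc(pi*s)/6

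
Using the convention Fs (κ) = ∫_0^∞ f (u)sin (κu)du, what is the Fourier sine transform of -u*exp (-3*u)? -6*κ/ (κ^2+9)^2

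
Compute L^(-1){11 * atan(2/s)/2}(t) 11 * sin(2 * t)/(2 * t)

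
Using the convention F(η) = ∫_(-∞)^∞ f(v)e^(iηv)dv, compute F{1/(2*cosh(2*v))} pi/(4*cosh(pi*η/4))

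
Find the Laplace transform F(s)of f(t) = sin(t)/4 1/(4 * (s^2 + 1))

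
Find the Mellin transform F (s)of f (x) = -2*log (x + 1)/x 2*pi*csc (pi*s)/ (s - 1)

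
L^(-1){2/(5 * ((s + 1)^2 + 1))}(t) 2 * exp(-t) * sin(t)/5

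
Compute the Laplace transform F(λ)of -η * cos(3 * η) (9 - λ^2)/(λ^2 + 9)^2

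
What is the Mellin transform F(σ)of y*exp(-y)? gamma(σ + 1)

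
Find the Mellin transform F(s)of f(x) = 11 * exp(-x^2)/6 11 * gamma(s/2)/12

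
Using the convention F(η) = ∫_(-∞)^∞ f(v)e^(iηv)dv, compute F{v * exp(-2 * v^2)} sqrt(2) * I * sqrt(pi) * η * exp(-η^2/8)/8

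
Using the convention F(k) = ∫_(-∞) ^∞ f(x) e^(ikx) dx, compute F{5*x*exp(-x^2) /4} 5*I*sqrt(pi)*k*exp(-k^2/4) /8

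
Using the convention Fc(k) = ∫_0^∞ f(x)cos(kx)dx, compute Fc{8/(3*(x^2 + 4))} 2*pi*exp(-2*k)/3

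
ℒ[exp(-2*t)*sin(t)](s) 1/((s+2)^2+1)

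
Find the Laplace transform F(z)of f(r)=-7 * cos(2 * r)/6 -7 * z/(6 * z^2 + 24)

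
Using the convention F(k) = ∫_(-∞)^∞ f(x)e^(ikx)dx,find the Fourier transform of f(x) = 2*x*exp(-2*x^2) sqrt(2)*I*sqrt(pi)*k*exp(-k^2/8)/4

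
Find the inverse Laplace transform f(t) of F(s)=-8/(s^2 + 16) -2 * sin(4 * t) 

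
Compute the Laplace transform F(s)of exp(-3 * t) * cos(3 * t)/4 (s + 3)/(4 * ((s + 3)^2 + 9))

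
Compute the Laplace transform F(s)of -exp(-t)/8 -1/(8*s + 8)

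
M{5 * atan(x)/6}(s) -5 * pi * sec(pi * s/2)/(12 * s)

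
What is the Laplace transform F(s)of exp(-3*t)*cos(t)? (s + 3)/((s + 3)^2 + 1)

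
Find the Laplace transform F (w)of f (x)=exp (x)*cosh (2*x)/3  (w - 1)/ (3*( (w - 1)^2 - 4))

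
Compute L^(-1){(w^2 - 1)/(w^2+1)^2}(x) x*cos(x)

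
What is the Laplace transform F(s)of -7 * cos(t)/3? -7 * s/(3 * s^2 + 3)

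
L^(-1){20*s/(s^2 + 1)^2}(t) 10*t*sin(t)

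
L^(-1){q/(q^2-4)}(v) cosh(2 * v)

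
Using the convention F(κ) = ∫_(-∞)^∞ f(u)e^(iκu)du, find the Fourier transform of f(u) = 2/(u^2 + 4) pi*exp(-2*Abs(κ))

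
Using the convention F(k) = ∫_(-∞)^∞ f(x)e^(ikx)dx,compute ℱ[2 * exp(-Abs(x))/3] 4/(3 * (k^2 + 1))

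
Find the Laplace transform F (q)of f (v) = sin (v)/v atan (1/q)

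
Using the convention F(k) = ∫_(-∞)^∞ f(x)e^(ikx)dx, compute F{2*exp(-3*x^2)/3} 2*sqrt(3)*sqrt(pi)*exp(-k^2/12)/9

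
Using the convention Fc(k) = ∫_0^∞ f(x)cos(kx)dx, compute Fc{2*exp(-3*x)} 6/(k^2 + 9)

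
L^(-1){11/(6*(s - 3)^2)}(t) 11*t*exp(3*t)/6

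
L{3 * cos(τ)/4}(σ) 3 * σ/(4 * (σ^2 + 1))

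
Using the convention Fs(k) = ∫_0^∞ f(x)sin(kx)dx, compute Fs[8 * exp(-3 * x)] 8 * k/(k^2+9)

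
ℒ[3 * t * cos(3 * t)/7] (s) 3 * (s^2 - 9)/(7 * (s^2 + 9)^2)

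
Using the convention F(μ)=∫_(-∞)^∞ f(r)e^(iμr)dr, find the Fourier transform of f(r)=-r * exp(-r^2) -I * sqrt(pi) * μ * exp(-μ^2/4)/2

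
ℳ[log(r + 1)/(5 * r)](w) -pi * csc(pi * w)/(5 * w - 5)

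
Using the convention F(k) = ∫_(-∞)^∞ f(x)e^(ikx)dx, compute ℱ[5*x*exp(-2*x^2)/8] 5*sqrt(2)*I*sqrt(pi)*k*exp(-k^2/8)/64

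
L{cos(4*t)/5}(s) s/(5*(s^2 + 16))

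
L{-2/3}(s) -2/(3 * s)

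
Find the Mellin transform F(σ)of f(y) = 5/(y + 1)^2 -5*pi*(σ - 1)/sin(pi*σ)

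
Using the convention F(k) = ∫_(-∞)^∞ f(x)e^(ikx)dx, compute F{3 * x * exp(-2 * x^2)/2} 3 * sqrt(2) * I * sqrt(pi) * k * exp(-k^2/8)/16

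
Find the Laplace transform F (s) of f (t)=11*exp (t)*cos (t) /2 11*(s - 1) / (2*( (s - 1) ^2 + 1) ) 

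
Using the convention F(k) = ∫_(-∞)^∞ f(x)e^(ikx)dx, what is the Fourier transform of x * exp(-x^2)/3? I * sqrt(pi) * k * exp(-k^2/4)/6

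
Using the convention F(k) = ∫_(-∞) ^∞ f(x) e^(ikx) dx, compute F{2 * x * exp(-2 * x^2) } sqrt(2) * I * sqrt(pi) * k * exp(-k^2/8) /4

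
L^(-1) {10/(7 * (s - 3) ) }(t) 10 * exp(3 * t) /7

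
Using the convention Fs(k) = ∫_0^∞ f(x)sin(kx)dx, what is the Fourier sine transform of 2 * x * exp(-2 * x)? 8 * k/(k^2 + 4)^2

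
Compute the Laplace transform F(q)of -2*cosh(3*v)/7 -2*q/(7*q^2 - 63)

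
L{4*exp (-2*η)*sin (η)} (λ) 4/ ( (λ + 2)^2 + 1)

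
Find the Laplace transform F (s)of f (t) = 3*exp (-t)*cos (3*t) 3*(s + 1)/ ( (s + 1)^2 + 9)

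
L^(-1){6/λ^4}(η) η^3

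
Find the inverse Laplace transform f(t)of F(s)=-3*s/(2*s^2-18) -3*cosh(3*t)/2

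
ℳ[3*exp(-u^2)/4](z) 3*gamma(z/2)/8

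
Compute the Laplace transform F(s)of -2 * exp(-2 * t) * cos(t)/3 2 * (-s - 2)/(3 * ((s + 2)^2 + 1))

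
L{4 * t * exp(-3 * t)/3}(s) 4/(3 * (s + 3)^2)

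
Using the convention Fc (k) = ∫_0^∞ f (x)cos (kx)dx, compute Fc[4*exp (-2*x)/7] 8/ (7*(k^2 + 4))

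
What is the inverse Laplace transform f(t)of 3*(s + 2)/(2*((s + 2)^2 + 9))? 3*exp(-2*t)*cos(3*t)/2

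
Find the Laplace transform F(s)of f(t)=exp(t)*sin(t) 1/((s - 1)^2 + 1)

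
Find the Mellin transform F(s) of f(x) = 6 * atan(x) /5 -3 * pi * sec(pi * s/2) /(5 * s) 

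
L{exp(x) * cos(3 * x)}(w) (w - 1)/((w - 1)^2 + 9)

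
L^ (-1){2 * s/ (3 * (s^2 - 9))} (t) 2 * cosh (3 * t)/3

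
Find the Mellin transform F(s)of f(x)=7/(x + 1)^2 -7 * pi * (s - 1)/sin(pi * s)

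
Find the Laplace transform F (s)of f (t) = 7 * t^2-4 14/s^3-4/s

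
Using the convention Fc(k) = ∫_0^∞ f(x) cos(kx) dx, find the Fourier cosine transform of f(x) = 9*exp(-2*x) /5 18/(5*(k^2+4) ) 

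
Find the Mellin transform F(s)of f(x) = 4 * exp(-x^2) 2 * gamma(s/2)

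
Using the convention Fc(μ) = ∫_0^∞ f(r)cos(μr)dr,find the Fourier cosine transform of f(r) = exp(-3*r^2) sqrt(3)*sqrt(pi)*exp(-μ^2/12)/6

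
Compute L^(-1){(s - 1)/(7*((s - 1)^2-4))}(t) exp(t)*cosh(2*t)/7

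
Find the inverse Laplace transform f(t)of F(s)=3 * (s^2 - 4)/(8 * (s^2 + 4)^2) 3 * t * cos(2 * t)/8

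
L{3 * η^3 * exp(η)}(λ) 18/(λ - 1)^4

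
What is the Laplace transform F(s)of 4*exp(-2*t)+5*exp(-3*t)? 4/(s+2)+5/(s+3)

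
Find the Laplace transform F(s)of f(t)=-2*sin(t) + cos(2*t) s/(s^2 + 4) - 2/(s^2 + 1)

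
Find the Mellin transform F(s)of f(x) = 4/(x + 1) 4*pi*csc(pi*s)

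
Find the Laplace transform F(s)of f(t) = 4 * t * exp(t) 4/(s - 1)^2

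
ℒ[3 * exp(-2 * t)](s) 3/(s + 2)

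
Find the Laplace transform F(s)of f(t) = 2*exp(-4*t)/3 2/(3*(s + 4))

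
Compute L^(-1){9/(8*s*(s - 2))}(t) 9*exp(t)*sinh(t)/8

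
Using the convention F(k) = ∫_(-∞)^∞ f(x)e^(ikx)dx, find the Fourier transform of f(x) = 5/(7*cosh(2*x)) 5*pi/(14*cosh(pi*k/4))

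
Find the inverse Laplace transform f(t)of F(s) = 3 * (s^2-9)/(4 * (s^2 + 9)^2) 3 * t * cos(3 * t)/4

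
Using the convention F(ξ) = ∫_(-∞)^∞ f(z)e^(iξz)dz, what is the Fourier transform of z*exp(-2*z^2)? sqrt(2)*I*sqrt(pi)*ξ*exp(-ξ^2/8)/8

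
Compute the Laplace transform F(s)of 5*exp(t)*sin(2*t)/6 5/(3*((s - 1)^2 + 4))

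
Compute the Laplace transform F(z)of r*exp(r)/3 1/(3*(z - 1)^2)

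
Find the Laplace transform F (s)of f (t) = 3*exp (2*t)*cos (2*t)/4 3*(s - 2)/ (4*( (s - 2)^2 + 4))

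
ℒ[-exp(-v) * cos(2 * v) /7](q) (-q - 1) /(7 * ((q + 1) ^2 + 4) ) 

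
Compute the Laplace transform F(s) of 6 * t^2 12/s^3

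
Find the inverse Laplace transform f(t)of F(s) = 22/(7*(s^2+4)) 11*sin(2*t)/7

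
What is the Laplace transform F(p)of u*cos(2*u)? (p^2 - 4)/(p^2 + 4)^2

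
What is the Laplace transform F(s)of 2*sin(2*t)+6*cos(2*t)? 6*s/(s^2+4)+4/(s^2+4)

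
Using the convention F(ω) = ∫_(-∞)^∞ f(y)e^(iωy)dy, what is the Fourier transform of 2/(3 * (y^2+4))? pi * exp(-2 * Abs(ω))/3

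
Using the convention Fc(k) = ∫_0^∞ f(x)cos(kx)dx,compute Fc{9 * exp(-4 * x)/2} 18/(k^2 + 16)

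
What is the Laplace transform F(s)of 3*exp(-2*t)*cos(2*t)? 3*(s + 2)/((s + 2)^2 + 4)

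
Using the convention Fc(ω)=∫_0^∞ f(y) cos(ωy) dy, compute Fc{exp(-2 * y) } 2/(ω^2+4) 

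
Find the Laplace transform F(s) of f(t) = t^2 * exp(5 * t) 2/(s - 5) ^3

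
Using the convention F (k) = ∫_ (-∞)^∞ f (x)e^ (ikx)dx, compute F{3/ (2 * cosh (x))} 3 * pi/ (2 * cosh (pi * k/2))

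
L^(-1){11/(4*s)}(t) 11/4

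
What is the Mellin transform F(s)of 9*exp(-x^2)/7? 9*gamma(s/2)/14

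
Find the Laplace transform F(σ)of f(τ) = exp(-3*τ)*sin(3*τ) 3/((σ + 3)^2 + 9)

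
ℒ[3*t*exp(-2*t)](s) 3/(s + 2)^2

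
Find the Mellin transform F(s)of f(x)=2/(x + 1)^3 gamma(s) * gamma(3 - s)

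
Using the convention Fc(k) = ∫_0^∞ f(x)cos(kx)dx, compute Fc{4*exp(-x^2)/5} 2*sqrt(pi)*exp(-k^2/4)/5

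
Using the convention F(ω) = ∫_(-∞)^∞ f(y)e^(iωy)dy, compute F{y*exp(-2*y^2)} sqrt(2)*I*sqrt(pi)*ω*exp(-ω^2/8)/8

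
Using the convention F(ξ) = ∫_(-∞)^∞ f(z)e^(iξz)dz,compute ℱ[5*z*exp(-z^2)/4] 5*I*sqrt(pi)*ξ*exp(-ξ^2/4)/8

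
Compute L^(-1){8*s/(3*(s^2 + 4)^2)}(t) 2*t*sin(2*t)/3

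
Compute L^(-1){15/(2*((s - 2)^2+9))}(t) 5*exp(2*t)*sin(3*t)/2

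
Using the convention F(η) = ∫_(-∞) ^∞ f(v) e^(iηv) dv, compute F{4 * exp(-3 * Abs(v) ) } 24/(η^2+9) 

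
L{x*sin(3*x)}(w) 6*w/(w^2+9)^2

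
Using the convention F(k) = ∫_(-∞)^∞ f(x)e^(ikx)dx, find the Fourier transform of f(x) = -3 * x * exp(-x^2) -3 * I * sqrt(pi) * k * exp(-k^2/4)/2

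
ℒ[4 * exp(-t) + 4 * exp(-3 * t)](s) 4/(s + 1) + 4/(s + 3) 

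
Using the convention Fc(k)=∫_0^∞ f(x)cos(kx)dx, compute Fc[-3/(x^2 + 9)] -pi * exp(-3 * k)/2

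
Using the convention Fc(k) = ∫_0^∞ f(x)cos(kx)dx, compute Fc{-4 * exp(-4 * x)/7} -16/(7 * k^2+112)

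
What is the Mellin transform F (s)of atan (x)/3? -pi*sec (pi*s/2)/ (6*s)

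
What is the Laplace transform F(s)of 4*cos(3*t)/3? 4*s/(3*(s^2 + 9))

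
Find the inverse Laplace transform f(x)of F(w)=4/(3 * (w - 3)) 4 * exp(3 * x)/3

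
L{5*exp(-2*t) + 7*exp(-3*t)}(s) 7/(s + 3) + 5/(s + 2)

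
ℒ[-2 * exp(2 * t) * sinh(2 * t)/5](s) -4/(5 * s * (s - 4))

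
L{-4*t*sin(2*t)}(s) -16*s/(s^2 + 4)^2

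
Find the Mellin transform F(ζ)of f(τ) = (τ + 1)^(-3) pi*(ζ - 2)*(ζ - 1)/(2*sin(pi*ζ))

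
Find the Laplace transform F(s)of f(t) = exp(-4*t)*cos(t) (s + 4)/((s + 4)^2 + 1)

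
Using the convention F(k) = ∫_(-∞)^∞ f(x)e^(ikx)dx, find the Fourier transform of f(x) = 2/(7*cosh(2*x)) pi/(7*cosh(pi*k/4))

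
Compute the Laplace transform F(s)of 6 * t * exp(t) 6/(s - 1)^2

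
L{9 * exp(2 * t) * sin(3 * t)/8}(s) 27/(8 * ((s - 2)^2 + 9))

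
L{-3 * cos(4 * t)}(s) -3 * s/(s^2 + 16)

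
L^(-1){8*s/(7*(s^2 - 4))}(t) 8*cosh(2*t)/7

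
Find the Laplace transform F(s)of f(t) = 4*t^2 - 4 8/s^3 - 4/s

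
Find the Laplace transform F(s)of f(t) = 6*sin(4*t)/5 24/(5*(s^2 + 16))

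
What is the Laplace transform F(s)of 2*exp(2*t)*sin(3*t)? 6/((s - 2)^2 + 9)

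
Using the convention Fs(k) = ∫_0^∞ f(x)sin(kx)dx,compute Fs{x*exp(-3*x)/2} 3*k/(k^2+9)^2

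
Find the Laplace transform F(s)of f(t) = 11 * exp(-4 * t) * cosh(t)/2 11 * (s + 4)/(2 * ((s + 4)^2 - 1))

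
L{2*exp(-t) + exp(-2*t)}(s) 2/(s + 1) + 1/(s + 2)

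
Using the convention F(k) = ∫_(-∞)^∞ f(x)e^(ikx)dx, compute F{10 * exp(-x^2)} 10 * sqrt(pi) * exp(-k^2/4)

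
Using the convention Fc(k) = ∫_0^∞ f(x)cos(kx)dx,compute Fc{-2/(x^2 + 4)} -pi * exp(-2 * k)/2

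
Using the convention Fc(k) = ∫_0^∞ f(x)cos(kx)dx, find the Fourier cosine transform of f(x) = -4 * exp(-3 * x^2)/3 -2 * sqrt(3) * sqrt(pi) * exp(-k^2/12)/9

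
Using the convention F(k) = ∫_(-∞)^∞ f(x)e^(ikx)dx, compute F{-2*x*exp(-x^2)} -I*sqrt(pi)*k*exp(-k^2/4)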